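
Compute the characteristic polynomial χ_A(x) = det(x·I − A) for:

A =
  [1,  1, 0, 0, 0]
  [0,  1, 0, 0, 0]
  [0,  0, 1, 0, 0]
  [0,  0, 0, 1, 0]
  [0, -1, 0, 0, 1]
x^5 - 5*x^4 + 10*x^3 - 10*x^2 + 5*x - 1

Expanding det(x·I − A) (e.g. by cofactor expansion or by noting that A is similar to its Jordan form J, which has the same characteristic polynomial as A) gives
  χ_A(x) = x^5 - 5*x^4 + 10*x^3 - 10*x^2 + 5*x - 1
which factors as (x - 1)^5. The eigenvalues (with algebraic multiplicities) are λ = 1 with multiplicity 5.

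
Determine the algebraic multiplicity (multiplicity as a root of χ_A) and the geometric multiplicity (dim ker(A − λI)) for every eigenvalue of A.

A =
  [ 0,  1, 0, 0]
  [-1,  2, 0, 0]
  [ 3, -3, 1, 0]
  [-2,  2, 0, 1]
λ = 1: alg = 4, geom = 3

Step 1 — factor the characteristic polynomial to read off the algebraic multiplicities:
  χ_A(x) = (x - 1)^4

Step 2 — compute geometric multiplicities via the rank-nullity identity g(λ) = n − rank(A − λI):
  rank(A − (1)·I) = 1, so dim ker(A − (1)·I) = n − 1 = 3

Summary:
  λ = 1: algebraic multiplicity = 4, geometric multiplicity = 3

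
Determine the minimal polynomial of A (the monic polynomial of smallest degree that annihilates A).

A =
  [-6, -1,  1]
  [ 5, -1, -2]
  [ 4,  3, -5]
x^3 + 12*x^2 + 48*x + 64

The characteristic polynomial is χ_A(x) = (x + 4)^3, so the eigenvalues are known. The minimal polynomial is
  m_A(x) = Π_λ (x − λ)^{k_λ}
where k_λ is the size of the *largest* Jordan block for λ (equivalently, the smallest k with (A − λI)^k v = 0 for every generalised eigenvector v of λ).

  λ = -4: largest Jordan block has size 3, contributing (x + 4)^3

So m_A(x) = (x + 4)^3 = x^3 + 12*x^2 + 48*x + 64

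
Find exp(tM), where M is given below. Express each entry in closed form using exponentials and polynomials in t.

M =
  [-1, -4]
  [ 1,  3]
e^{tM} =
  [-2*t*exp(t) + exp(t), -4*t*exp(t)]
  [t*exp(t), 2*t*exp(t) + exp(t)]

Strategy: write M = P · J · P⁻¹ where J is a Jordan canonical form, so e^{tM} = P · e^{tJ} · P⁻¹, and e^{tJ} can be computed block-by-block.

M has Jordan form
J =
  [1, 1]
  [0, 1]
(up to reordering of blocks).

Per-block formulas:
  For a 2×2 Jordan block J_2(1): exp(t · J_2(1)) = e^(1t)·(I + t·N), where N is the 2×2 nilpotent shift.

After assembling e^{tJ} and conjugating by P, we get:

e^{tM} =
  [-2*t*exp(t) + exp(t), -4*t*exp(t)]
  [t*exp(t), 2*t*exp(t) + exp(t)]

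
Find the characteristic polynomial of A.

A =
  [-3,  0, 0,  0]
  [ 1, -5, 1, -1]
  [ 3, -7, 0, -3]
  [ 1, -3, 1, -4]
x^4 + 12*x^3 + 54*x^2 + 108*x + 81

Expanding det(x·I − A) (e.g. by cofactor expansion or by noting that A is similar to its Jordan form J, which has the same characteristic polynomial as A) gives
  χ_A(x) = x^4 + 12*x^3 + 54*x^2 + 108*x + 81
which factors as (x + 3)^4. The eigenvalues (with algebraic multiplicities) are λ = -3 with multiplicity 4.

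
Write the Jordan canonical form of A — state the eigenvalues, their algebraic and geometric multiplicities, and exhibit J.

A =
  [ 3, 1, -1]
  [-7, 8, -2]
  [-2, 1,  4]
J_3(5)

The characteristic polynomial is
  det(x·I − A) = x^3 - 15*x^2 + 75*x - 125 = (x - 5)^3

Eigenvalues and multiplicities (the geometric multiplicity of λ is n − rank(A − λI), which equals the number of Jordan blocks for λ):
  λ = 5: algebraic multiplicity = 3, geometric multiplicity = 1

Determining the block sizes for each eigenvalue:
  λ = 5: one block (gm = 1), so the single block has size am = 3 → block sizes [3]

Assembling the blocks gives a Jordan form
J =
  [5, 1, 0]
  [0, 5, 1]
  [0, 0, 5]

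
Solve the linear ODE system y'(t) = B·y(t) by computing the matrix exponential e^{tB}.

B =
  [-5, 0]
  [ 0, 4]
e^{tB} =
  [exp(-5*t), 0]
  [0, exp(4*t)]

Strategy: write B = P · J · P⁻¹ where J is a Jordan canonical form, so e^{tB} = P · e^{tJ} · P⁻¹, and e^{tJ} can be computed block-by-block.

B has Jordan form
J =
  [-5, 0]
  [ 0, 4]
(up to reordering of blocks).

Per-block formulas:
  For a 1×1 block at λ = -5: exp(t · [-5]) = [e^(-5t)].
  For a 1×1 block at λ = 4: exp(t · [4]) = [e^(4t)].

After assembling e^{tJ} and conjugating by P, we get:

e^{tB} =
  [exp(-5*t), 0]
  [0, exp(4*t)]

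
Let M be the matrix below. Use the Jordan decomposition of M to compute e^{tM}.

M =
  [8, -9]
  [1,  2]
e^{tM} =
  [3*t*exp(5*t) + exp(5*t), -9*t*exp(5*t)]
  [t*exp(5*t), -3*t*exp(5*t) + exp(5*t)]

Strategy: write M = P · J · P⁻¹ where J is a Jordan canonical form, so e^{tM} = P · e^{tJ} · P⁻¹, and e^{tJ} can be computed block-by-block.

M has Jordan form
J =
  [5, 1]
  [0, 5]
(up to reordering of blocks).

Per-block formulas:
  For a 2×2 Jordan block J_2(5): exp(t · J_2(5)) = e^(5t)·(I + t·N), where N is the 2×2 nilpotent shift.

After assembling e^{tJ} and conjugating by P, we get:

e^{tM} =
  [3*t*exp(5*t) + exp(5*t), -9*t*exp(5*t)]
  [t*exp(5*t), -3*t*exp(5*t) + exp(5*t)]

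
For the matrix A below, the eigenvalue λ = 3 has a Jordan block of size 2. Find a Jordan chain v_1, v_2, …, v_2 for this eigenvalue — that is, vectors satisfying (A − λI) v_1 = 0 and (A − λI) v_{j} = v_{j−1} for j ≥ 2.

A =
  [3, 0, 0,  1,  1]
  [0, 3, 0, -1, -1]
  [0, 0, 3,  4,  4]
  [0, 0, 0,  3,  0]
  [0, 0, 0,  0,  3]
A Jordan chain for λ = 3 of length 2:
v_1 = (1, -1, 4, 0, 0)ᵀ
v_2 = (0, 0, 0, 1, 0)ᵀ

Let N = A − (3)·I. We want v_2 with N^2 v_2 = 0 but N^1 v_2 ≠ 0; then v_{j-1} := N · v_j for j = 2, …, 2.

Pick v_2 = (0, 0, 0, 1, 0)ᵀ.
Then v_1 = N · v_2 = (1, -1, 4, 0, 0)ᵀ.

Sanity check: (A − (3)·I) v_1 = (0, 0, 0, 0, 0)ᵀ = 0. ✓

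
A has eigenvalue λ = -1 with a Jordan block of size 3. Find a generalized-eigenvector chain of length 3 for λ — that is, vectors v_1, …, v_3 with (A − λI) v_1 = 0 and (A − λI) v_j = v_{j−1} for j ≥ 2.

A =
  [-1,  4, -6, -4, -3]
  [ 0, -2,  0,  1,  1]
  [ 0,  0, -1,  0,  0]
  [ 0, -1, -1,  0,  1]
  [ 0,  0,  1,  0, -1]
A Jordan chain for λ = -1 of length 3:
v_1 = (1, 0, 0, 0, 0)ᵀ
v_2 = (-6, 0, 0, -1, 1)ᵀ
v_3 = (0, 0, 1, 0, 0)ᵀ

Let N = A − (-1)·I. We want v_3 with N^3 v_3 = 0 but N^2 v_3 ≠ 0; then v_{j-1} := N · v_j for j = 3, …, 2.

Pick v_3 = (0, 0, 1, 0, 0)ᵀ.
Then v_2 = N · v_3 = (-6, 0, 0, -1, 1)ᵀ.
Then v_1 = N · v_2 = (1, 0, 0, 0, 0)ᵀ.

Sanity check: (A − (-1)·I) v_1 = (0, 0, 0, 0, 0)ᵀ = 0. ✓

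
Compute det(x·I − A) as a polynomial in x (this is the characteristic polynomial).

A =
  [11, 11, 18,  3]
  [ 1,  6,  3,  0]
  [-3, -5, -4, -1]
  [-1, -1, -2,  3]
x^4 - 16*x^3 + 96*x^2 - 256*x + 256

Expanding det(x·I − A) (e.g. by cofactor expansion or by noting that A is similar to its Jordan form J, which has the same characteristic polynomial as A) gives
  χ_A(x) = x^4 - 16*x^3 + 96*x^2 - 256*x + 256
which factors as (x - 4)^4. The eigenvalues (with algebraic multiplicities) are λ = 4 with multiplicity 4.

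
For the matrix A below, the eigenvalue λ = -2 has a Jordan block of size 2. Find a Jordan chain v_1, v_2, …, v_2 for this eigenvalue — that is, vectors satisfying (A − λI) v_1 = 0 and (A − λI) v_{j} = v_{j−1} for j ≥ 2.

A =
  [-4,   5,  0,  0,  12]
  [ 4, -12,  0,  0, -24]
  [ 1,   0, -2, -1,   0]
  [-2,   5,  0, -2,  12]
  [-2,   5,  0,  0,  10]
A Jordan chain for λ = -2 of length 2:
v_1 = (-2, 4, 1, -2, -2)ᵀ
v_2 = (1, 0, 0, 0, 0)ᵀ

Let N = A − (-2)·I. We want v_2 with N^2 v_2 = 0 but N^1 v_2 ≠ 0; then v_{j-1} := N · v_j for j = 2, …, 2.

Pick v_2 = (1, 0, 0, 0, 0)ᵀ.
Then v_1 = N · v_2 = (-2, 4, 1, -2, -2)ᵀ.

Sanity check: (A − (-2)·I) v_1 = (0, 0, 0, 0, 0)ᵀ = 0. ✓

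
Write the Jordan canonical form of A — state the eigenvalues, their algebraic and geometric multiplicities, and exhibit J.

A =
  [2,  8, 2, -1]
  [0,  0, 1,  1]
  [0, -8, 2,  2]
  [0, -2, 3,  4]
J_3(2) ⊕ J_1(2)

The characteristic polynomial is
  det(x·I − A) = x^4 - 8*x^3 + 24*x^2 - 32*x + 16 = (x - 2)^4

Eigenvalues and multiplicities (the geometric multiplicity of λ is n − rank(A − λI), which equals the number of Jordan blocks for λ):
  λ = 2: algebraic multiplicity = 4, geometric multiplicity = 2

Determining the block sizes for each eigenvalue:
  λ = 2: with am = 4 and gm = 2, the partition is not yet determined (e.g. several partitions of 4 into 2 parts exist). Let N = A − (2)·I. Computing rank(N^1) = 2, rank(N^2) = 1, rank(N^3) = 0; the number of blocks of size ≥ j is rank(N^{j−1}) − rank(N^j), giving [2, 1, 1]. So we have 1 block(s) of size 3, 1 block(s) of size 1 → block sizes [3, 1]

Assembling the blocks gives a Jordan form
J =
  [2, 1, 0, 0]
  [0, 2, 1, 0]
  [0, 0, 2, 0]
  [0, 0, 0, 2]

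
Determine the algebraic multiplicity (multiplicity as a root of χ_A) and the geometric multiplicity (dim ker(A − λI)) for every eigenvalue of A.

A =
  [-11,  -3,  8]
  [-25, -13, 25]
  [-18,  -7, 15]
λ = -3: alg = 3, geom = 1

Step 1 — factor the characteristic polynomial to read off the algebraic multiplicities:
  χ_A(x) = (x + 3)^3

Step 2 — compute geometric multiplicities via the rank-nullity identity g(λ) = n − rank(A − λI):
  rank(A − (-3)·I) = 2, so dim ker(A − (-3)·I) = n − 2 = 1

Summary:
  λ = -3: algebraic multiplicity = 3, geometric multiplicity = 1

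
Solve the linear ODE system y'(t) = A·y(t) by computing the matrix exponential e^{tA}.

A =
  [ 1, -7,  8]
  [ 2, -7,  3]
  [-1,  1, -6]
e^{tA} =
  [3*t^2*exp(-4*t)/2 + 5*t*exp(-4*t) + exp(-4*t), -3*t^2*exp(-4*t) - 7*t*exp(-4*t), 3*t^2*exp(-4*t)/2 + 8*t*exp(-4*t)]
  [t^2*exp(-4*t)/2 + 2*t*exp(-4*t), -t^2*exp(-4*t) - 3*t*exp(-4*t) + exp(-4*t), t^2*exp(-4*t)/2 + 3*t*exp(-4*t)]
  [-t^2*exp(-4*t)/2 - t*exp(-4*t), t^2*exp(-4*t) + t*exp(-4*t), -t^2*exp(-4*t)/2 - 2*t*exp(-4*t) + exp(-4*t)]

Strategy: write A = P · J · P⁻¹ where J is a Jordan canonical form, so e^{tA} = P · e^{tJ} · P⁻¹, and e^{tJ} can be computed block-by-block.

A has Jordan form
J =
  [-4,  1,  0]
  [ 0, -4,  1]
  [ 0,  0, -4]
(up to reordering of blocks).

Per-block formulas:
  For a 3×3 Jordan block J_3(-4): exp(t · J_3(-4)) = e^(-4t)·(I + t·N + (t^2/2)·N^2), where N is the 3×3 nilpotent shift.

After assembling e^{tJ} and conjugating by P, we get:

e^{tA} =
  [3*t^2*exp(-4*t)/2 + 5*t*exp(-4*t) + exp(-4*t), -3*t^2*exp(-4*t) - 7*t*exp(-4*t), 3*t^2*exp(-4*t)/2 + 8*t*exp(-4*t)]
  [t^2*exp(-4*t)/2 + 2*t*exp(-4*t), -t^2*exp(-4*t) - 3*t*exp(-4*t) + exp(-4*t), t^2*exp(-4*t)/2 + 3*t*exp(-4*t)]
  [-t^2*exp(-4*t)/2 - t*exp(-4*t), t^2*exp(-4*t) + t*exp(-4*t), -t^2*exp(-4*t)/2 - 2*t*exp(-4*t) + exp(-4*t)]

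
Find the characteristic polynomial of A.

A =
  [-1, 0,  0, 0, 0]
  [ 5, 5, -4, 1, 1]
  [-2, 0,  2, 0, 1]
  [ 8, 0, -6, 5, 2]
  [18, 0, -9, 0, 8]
x^5 - 19*x^4 + 130*x^3 - 350*x^2 + 125*x + 625

Expanding det(x·I − A) (e.g. by cofactor expansion or by noting that A is similar to its Jordan form J, which has the same characteristic polynomial as A) gives
  χ_A(x) = x^5 - 19*x^4 + 130*x^3 - 350*x^2 + 125*x + 625
which factors as (x - 5)^4*(x + 1). The eigenvalues (with algebraic multiplicities) are λ = -1 with multiplicity 1, λ = 5 with multiplicity 4.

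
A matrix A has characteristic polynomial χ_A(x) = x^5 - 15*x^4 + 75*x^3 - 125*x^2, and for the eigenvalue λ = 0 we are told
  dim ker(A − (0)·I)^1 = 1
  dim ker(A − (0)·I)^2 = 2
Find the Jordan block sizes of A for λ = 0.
Block sizes for λ = 0: [2]

From the dimensions of kernels of powers, the number of Jordan blocks of size at least j is d_j − d_{j−1} where d_j = dim ker(N^j) (with d_0 = 0). Computing the differences gives [1, 1].
The number of blocks of size exactly k is (#blocks of size ≥ k) − (#blocks of size ≥ k + 1), so the partition is: 1 block(s) of size 2.
In nonincreasing order the block sizes are [2].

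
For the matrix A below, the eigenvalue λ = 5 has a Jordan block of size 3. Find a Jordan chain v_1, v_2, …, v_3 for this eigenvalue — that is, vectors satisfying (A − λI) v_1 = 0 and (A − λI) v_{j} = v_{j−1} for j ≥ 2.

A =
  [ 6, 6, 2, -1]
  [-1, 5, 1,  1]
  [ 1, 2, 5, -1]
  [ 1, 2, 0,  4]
A Jordan chain for λ = 5 of length 3:
v_1 = (-4, 1, -2, -2)ᵀ
v_2 = (1, -1, 1, 1)ᵀ
v_3 = (1, 0, 0, 0)ᵀ

Let N = A − (5)·I. We want v_3 with N^3 v_3 = 0 but N^2 v_3 ≠ 0; then v_{j-1} := N · v_j for j = 3, …, 2.

Pick v_3 = (1, 0, 0, 0)ᵀ.
Then v_2 = N · v_3 = (1, -1, 1, 1)ᵀ.
Then v_1 = N · v_2 = (-4, 1, -2, -2)ᵀ.

Sanity check: (A − (5)·I) v_1 = (0, 0, 0, 0)ᵀ = 0. ✓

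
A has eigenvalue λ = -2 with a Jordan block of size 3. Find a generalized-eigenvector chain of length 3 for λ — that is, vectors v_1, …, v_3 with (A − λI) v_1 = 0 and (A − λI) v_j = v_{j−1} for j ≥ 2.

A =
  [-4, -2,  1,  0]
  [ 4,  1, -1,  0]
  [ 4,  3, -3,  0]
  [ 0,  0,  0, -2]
A Jordan chain for λ = -2 of length 3:
v_1 = (1, -2, -2, 0)ᵀ
v_2 = (-2, 3, 3, 0)ᵀ
v_3 = (0, 1, 0, 0)ᵀ

Let N = A − (-2)·I. We want v_3 with N^3 v_3 = 0 but N^2 v_3 ≠ 0; then v_{j-1} := N · v_j for j = 3, …, 2.

Pick v_3 = (0, 1, 0, 0)ᵀ.
Then v_2 = N · v_3 = (-2, 3, 3, 0)ᵀ.
Then v_1 = N · v_2 = (1, -2, -2, 0)ᵀ.

Sanity check: (A − (-2)·I) v_1 = (0, 0, 0, 0)ᵀ = 0. ✓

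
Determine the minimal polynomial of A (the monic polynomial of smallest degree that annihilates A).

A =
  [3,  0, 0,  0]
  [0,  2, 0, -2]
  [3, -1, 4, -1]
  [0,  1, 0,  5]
x^2 - 7*x + 12

The characteristic polynomial is χ_A(x) = (x - 4)^2*(x - 3)^2, so the eigenvalues are known. The minimal polynomial is
  m_A(x) = Π_λ (x − λ)^{k_λ}
where k_λ is the size of the *largest* Jordan block for λ (equivalently, the smallest k with (A − λI)^k v = 0 for every generalised eigenvector v of λ).

  λ = 3: largest Jordan block has size 1, contributing (x − 3)
  λ = 4: largest Jordan block has size 1, contributing (x − 4)

So m_A(x) = (x - 4)*(x - 3) = x^2 - 7*x + 12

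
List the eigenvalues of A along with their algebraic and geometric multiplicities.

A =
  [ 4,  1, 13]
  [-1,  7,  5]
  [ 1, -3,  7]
λ = 6: alg = 3, geom = 1

Step 1 — factor the characteristic polynomial to read off the algebraic multiplicities:
  χ_A(x) = (x - 6)^3

Step 2 — compute geometric multiplicities via the rank-nullity identity g(λ) = n − rank(A − λI):
  rank(A − (6)·I) = 2, so dim ker(A − (6)·I) = n − 2 = 1

Summary:
  λ = 6: algebraic multiplicity = 3, geometric multiplicity = 1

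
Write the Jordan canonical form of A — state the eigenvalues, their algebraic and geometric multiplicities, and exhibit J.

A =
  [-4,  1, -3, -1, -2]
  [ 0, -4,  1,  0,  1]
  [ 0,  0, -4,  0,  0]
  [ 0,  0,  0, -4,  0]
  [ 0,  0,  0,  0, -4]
J_3(-4) ⊕ J_1(-4) ⊕ J_1(-4)

The characteristic polynomial is
  det(x·I − A) = x^5 + 20*x^4 + 160*x^3 + 640*x^2 + 1280*x + 1024 = (x + 4)^5

Eigenvalues and multiplicities (the geometric multiplicity of λ is n − rank(A − λI), which equals the number of Jordan blocks for λ):
  λ = -4: algebraic multiplicity = 5, geometric multiplicity = 3

Determining the block sizes for each eigenvalue:
  λ = -4: with am = 5 and gm = 3, the partition is not yet determined (e.g. several partitions of 5 into 3 parts exist). Let N = A − (-4)·I. Computing rank(N^1) = 2, rank(N^2) = 1, rank(N^3) = 0; the number of blocks of size ≥ j is rank(N^{j−1}) − rank(N^j), giving [3, 1, 1]. So we have 1 block(s) of size 3, 2 block(s) of size 1 → block sizes [3, 1, 1]

Assembling the blocks gives a Jordan form
J =
  [-4,  1,  0,  0,  0]
  [ 0, -4,  1,  0,  0]
  [ 0,  0, -4,  0,  0]
  [ 0,  0,  0, -4,  0]
  [ 0,  0,  0,  0, -4]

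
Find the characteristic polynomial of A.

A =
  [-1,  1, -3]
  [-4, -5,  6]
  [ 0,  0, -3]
x^3 + 9*x^2 + 27*x + 27

Expanding det(x·I − A) (e.g. by cofactor expansion or by noting that A is similar to its Jordan form J, which has the same characteristic polynomial as A) gives
  χ_A(x) = x^3 + 9*x^2 + 27*x + 27
which factors as (x + 3)^3. The eigenvalues (with algebraic multiplicities) are λ = -3 with multiplicity 3.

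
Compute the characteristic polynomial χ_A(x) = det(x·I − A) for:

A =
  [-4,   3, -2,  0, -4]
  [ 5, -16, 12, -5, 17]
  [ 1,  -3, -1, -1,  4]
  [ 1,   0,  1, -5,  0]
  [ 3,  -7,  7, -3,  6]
x^5 + 20*x^4 + 160*x^3 + 640*x^2 + 1280*x + 1024

Expanding det(x·I − A) (e.g. by cofactor expansion or by noting that A is similar to its Jordan form J, which has the same characteristic polynomial as A) gives
  χ_A(x) = x^5 + 20*x^4 + 160*x^3 + 640*x^2 + 1280*x + 1024
which factors as (x + 4)^5. The eigenvalues (with algebraic multiplicities) are λ = -4 with multiplicity 5.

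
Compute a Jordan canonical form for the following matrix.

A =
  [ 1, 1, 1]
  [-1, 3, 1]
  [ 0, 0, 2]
J_2(2) ⊕ J_1(2)

The characteristic polynomial is
  det(x·I − A) = x^3 - 6*x^2 + 12*x - 8 = (x - 2)^3

Eigenvalues and multiplicities (the geometric multiplicity of λ is n − rank(A − λI), which equals the number of Jordan blocks for λ):
  λ = 2: algebraic multiplicity = 3, geometric multiplicity = 2

Determining the block sizes for each eigenvalue:
  λ = 2: 2 blocks summing to 3 forces exactly one block of size 2 and the rest size 1 → block sizes [2, 1]

Assembling the blocks gives a Jordan form
J =
  [2, 1, 0]
  [0, 2, 0]
  [0, 0, 2]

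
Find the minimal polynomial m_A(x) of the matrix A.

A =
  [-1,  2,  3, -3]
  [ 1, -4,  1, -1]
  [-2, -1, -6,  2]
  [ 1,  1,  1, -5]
x^3 + 12*x^2 + 48*x + 64

The characteristic polynomial is χ_A(x) = (x + 4)^4, so the eigenvalues are known. The minimal polynomial is
  m_A(x) = Π_λ (x − λ)^{k_λ}
where k_λ is the size of the *largest* Jordan block for λ (equivalently, the smallest k with (A − λI)^k v = 0 for every generalised eigenvector v of λ).

  λ = -4: largest Jordan block has size 3, contributing (x + 4)^3

So m_A(x) = (x + 4)^3 = x^3 + 12*x^2 + 48*x + 64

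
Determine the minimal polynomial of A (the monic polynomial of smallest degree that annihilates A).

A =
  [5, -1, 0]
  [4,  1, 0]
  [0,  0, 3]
x^2 - 6*x + 9

The characteristic polynomial is χ_A(x) = (x - 3)^3, so the eigenvalues are known. The minimal polynomial is
  m_A(x) = Π_λ (x − λ)^{k_λ}
where k_λ is the size of the *largest* Jordan block for λ (equivalently, the smallest k with (A − λI)^k v = 0 for every generalised eigenvector v of λ).

  λ = 3: largest Jordan block has size 2, contributing (x − 3)^2

So m_A(x) = (x - 3)^2 = x^2 - 6*x + 9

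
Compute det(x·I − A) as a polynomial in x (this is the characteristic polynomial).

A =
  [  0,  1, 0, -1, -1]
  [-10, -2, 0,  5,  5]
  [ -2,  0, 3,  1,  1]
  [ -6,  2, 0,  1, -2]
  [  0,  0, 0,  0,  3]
x^5 - 5*x^4 - 5*x^3 + 45*x^2 - 108

Expanding det(x·I − A) (e.g. by cofactor expansion or by noting that A is similar to its Jordan form J, which has the same characteristic polynomial as A) gives
  χ_A(x) = x^5 - 5*x^4 - 5*x^3 + 45*x^2 - 108
which factors as (x - 3)^3*(x + 2)^2. The eigenvalues (with algebraic multiplicities) are λ = -2 with multiplicity 2, λ = 3 with multiplicity 3.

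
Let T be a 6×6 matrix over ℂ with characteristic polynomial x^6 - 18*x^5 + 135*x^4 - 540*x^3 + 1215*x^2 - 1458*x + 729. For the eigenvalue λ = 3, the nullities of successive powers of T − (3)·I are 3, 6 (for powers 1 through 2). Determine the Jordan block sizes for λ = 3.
Block sizes for λ = 3: [2, 2, 2]

From the dimensions of kernels of powers, the number of Jordan blocks of size at least j is d_j − d_{j−1} where d_j = dim ker(N^j) (with d_0 = 0). Computing the differences gives [3, 3].
The number of blocks of size exactly k is (#blocks of size ≥ k) − (#blocks of size ≥ k + 1), so the partition is: 3 block(s) of size 2.
In nonincreasing order the block sizes are [2, 2, 2].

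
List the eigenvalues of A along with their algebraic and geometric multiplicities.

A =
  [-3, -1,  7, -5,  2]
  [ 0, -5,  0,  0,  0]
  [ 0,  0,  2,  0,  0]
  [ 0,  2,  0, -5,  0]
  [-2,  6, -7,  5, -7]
λ = -5: alg = 4, geom = 2; λ = 2: alg = 1, geom = 1

Step 1 — factor the characteristic polynomial to read off the algebraic multiplicities:
  χ_A(x) = (x - 2)*(x + 5)^4

Step 2 — compute geometric multiplicities via the rank-nullity identity g(λ) = n − rank(A − λI):
  rank(A − (-5)·I) = 3, so dim ker(A − (-5)·I) = n − 3 = 2
  rank(A − (2)·I) = 4, so dim ker(A − (2)·I) = n − 4 = 1

Summary:
  λ = -5: algebraic multiplicity = 4, geometric multiplicity = 2
  λ = 2: algebraic multiplicity = 1, geometric multiplicity = 1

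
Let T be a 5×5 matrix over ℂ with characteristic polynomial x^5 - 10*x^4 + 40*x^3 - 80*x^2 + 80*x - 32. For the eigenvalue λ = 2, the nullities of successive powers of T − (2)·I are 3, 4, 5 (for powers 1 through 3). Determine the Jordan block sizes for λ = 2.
Block sizes for λ = 2: [3, 1, 1]

From the dimensions of kernels of powers, the number of Jordan blocks of size at least j is d_j − d_{j−1} where d_j = dim ker(N^j) (with d_0 = 0). Computing the differences gives [3, 1, 1].
The number of blocks of size exactly k is (#blocks of size ≥ k) − (#blocks of size ≥ k + 1), so the partition is: 2 block(s) of size 1, 1 block(s) of size 3.
In nonincreasing order the block sizes are [3, 1, 1].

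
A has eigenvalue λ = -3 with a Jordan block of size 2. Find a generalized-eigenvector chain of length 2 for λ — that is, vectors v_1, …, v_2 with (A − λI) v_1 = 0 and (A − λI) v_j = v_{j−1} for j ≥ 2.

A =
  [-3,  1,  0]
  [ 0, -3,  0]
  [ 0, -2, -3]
A Jordan chain for λ = -3 of length 2:
v_1 = (1, 0, -2)ᵀ
v_2 = (0, 1, 0)ᵀ

Let N = A − (-3)·I. We want v_2 with N^2 v_2 = 0 but N^1 v_2 ≠ 0; then v_{j-1} := N · v_j for j = 2, …, 2.

Pick v_2 = (0, 1, 0)ᵀ.
Then v_1 = N · v_2 = (1, 0, -2)ᵀ.

Sanity check: (A − (-3)·I) v_1 = (0, 0, 0)ᵀ = 0. ✓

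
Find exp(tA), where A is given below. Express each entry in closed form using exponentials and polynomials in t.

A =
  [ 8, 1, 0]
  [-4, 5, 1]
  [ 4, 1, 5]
e^{tA} =
  [2*t*exp(6*t) + exp(6*t), t^2*exp(6*t)/2 + t*exp(6*t), t^2*exp(6*t)/2]
  [-4*t*exp(6*t), -t^2*exp(6*t) - t*exp(6*t) + exp(6*t), -t^2*exp(6*t) + t*exp(6*t)]
  [4*t*exp(6*t), t^2*exp(6*t) + t*exp(6*t), t^2*exp(6*t) - t*exp(6*t) + exp(6*t)]

Strategy: write A = P · J · P⁻¹ where J is a Jordan canonical form, so e^{tA} = P · e^{tJ} · P⁻¹, and e^{tJ} can be computed block-by-block.

A has Jordan form
J =
  [6, 1, 0]
  [0, 6, 1]
  [0, 0, 6]
(up to reordering of blocks).

Per-block formulas:
  For a 3×3 Jordan block J_3(6): exp(t · J_3(6)) = e^(6t)·(I + t·N + (t^2/2)·N^2), where N is the 3×3 nilpotent shift.

After assembling e^{tJ} and conjugating by P, we get:

e^{tA} =
  [2*t*exp(6*t) + exp(6*t), t^2*exp(6*t)/2 + t*exp(6*t), t^2*exp(6*t)/2]
  [-4*t*exp(6*t), -t^2*exp(6*t) - t*exp(6*t) + exp(6*t), -t^2*exp(6*t) + t*exp(6*t)]
  [4*t*exp(6*t), t^2*exp(6*t) + t*exp(6*t), t^2*exp(6*t) - t*exp(6*t) + exp(6*t)]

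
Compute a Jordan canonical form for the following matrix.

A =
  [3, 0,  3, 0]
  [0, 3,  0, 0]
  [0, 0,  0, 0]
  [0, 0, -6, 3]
J_1(0) ⊕ J_1(3) ⊕ J_1(3) ⊕ J_1(3)

The characteristic polynomial is
  det(x·I − A) = x^4 - 9*x^3 + 27*x^2 - 27*x = x*(x - 3)^3

Eigenvalues and multiplicities (the geometric multiplicity of λ is n − rank(A − λI), which equals the number of Jordan blocks for λ):
  λ = 0: algebraic multiplicity = 1, geometric multiplicity = 1
  λ = 3: algebraic multiplicity = 3, geometric multiplicity = 3

Determining the block sizes for each eigenvalue:
  λ = 0: one block (gm = 1), so the single block has size am = 1 → block sizes [1]
  λ = 3: gm = am = 3, so every block has size 1 → block sizes [1, 1, 1]

Assembling the blocks gives a Jordan form
J =
  [0, 0, 0, 0]
  [0, 3, 0, 0]
  [0, 0, 3, 0]
  [0, 0, 0, 3]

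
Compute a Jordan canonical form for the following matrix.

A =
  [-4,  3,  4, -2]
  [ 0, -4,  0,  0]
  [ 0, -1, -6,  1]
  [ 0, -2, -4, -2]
J_2(-4) ⊕ J_2(-4)

The characteristic polynomial is
  det(x·I − A) = x^4 + 16*x^3 + 96*x^2 + 256*x + 256 = (x + 4)^4

Eigenvalues and multiplicities (the geometric multiplicity of λ is n − rank(A − λI), which equals the number of Jordan blocks for λ):
  λ = -4: algebraic multiplicity = 4, geometric multiplicity = 2

Determining the block sizes for each eigenvalue:
  λ = -4: with am = 4 and gm = 2, the partition is not yet determined (e.g. several partitions of 4 into 2 parts exist). Let N = A − (-4)·I. Computing rank(N^1) = 2, rank(N^2) = 0; the number of blocks of size ≥ j is rank(N^{j−1}) − rank(N^j), giving [2, 2]. So we have 2 block(s) of size 2 → block sizes [2, 2]

Assembling the blocks gives a Jordan form
J =
  [-4,  1,  0,  0]
  [ 0, -4,  0,  0]
  [ 0,  0, -4,  1]
  [ 0,  0,  0, -4]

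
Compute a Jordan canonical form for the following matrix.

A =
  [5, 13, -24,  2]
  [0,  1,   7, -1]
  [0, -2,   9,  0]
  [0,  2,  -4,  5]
J_3(5) ⊕ J_1(5)

The characteristic polynomial is
  det(x·I − A) = x^4 - 20*x^3 + 150*x^2 - 500*x + 625 = (x - 5)^4

Eigenvalues and multiplicities (the geometric multiplicity of λ is n − rank(A − λI), which equals the number of Jordan blocks for λ):
  λ = 5: algebraic multiplicity = 4, geometric multiplicity = 2

Determining the block sizes for each eigenvalue:
  λ = 5: with am = 4 and gm = 2, the partition is not yet determined (e.g. several partitions of 4 into 2 parts exist). Let N = A − (5)·I. Computing rank(N^1) = 2, rank(N^2) = 1, rank(N^3) = 0; the number of blocks of size ≥ j is rank(N^{j−1}) − rank(N^j), giving [2, 1, 1]. So we have 1 block(s) of size 3, 1 block(s) of size 1 → block sizes [3, 1]

Assembling the blocks gives a Jordan form
J =
  [5, 1, 0, 0]
  [0, 5, 1, 0]
  [0, 0, 5, 0]
  [0, 0, 0, 5]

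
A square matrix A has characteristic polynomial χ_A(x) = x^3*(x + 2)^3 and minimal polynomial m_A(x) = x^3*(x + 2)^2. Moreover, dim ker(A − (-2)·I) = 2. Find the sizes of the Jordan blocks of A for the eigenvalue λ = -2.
Block sizes for λ = -2: [2, 1]

Step 1 — from the characteristic polynomial, algebraic multiplicity of λ = -2 is 3. From dim ker(A − (-2)·I) = 2, there are exactly 2 Jordan blocks for λ = -2.
Step 2 — from the minimal polynomial, the factor (x + 2)^2 tells us the largest block for λ = -2 has size 2.
Step 3 — with total size 3, 2 blocks, and largest block 2, the block sizes (in nonincreasing order) are [2, 1].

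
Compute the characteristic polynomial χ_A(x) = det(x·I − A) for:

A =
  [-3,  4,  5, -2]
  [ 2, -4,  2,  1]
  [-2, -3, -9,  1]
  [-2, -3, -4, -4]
x^4 + 20*x^3 + 150*x^2 + 500*x + 625

Expanding det(x·I − A) (e.g. by cofactor expansion or by noting that A is similar to its Jordan form J, which has the same characteristic polynomial as A) gives
  χ_A(x) = x^4 + 20*x^3 + 150*x^2 + 500*x + 625
which factors as (x + 5)^4. The eigenvalues (with algebraic multiplicities) are λ = -5 with multiplicity 4.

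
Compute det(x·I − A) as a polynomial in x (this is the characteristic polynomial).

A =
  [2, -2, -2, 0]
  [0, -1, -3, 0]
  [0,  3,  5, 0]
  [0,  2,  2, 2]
x^4 - 8*x^3 + 24*x^2 - 32*x + 16

Expanding det(x·I − A) (e.g. by cofactor expansion or by noting that A is similar to its Jordan form J, which has the same characteristic polynomial as A) gives
  χ_A(x) = x^4 - 8*x^3 + 24*x^2 - 32*x + 16
which factors as (x - 2)^4. The eigenvalues (with algebraic multiplicities) are λ = 2 with multiplicity 4.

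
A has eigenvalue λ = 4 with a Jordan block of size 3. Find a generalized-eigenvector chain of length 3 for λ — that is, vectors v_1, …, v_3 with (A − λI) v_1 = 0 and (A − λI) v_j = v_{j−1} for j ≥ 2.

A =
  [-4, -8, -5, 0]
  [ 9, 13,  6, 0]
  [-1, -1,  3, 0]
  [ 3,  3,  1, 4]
A Jordan chain for λ = 4 of length 3:
v_1 = (-3, 3, 0, 2)ᵀ
v_2 = (-8, 9, -1, 3)ᵀ
v_3 = (1, 0, 0, 0)ᵀ

Let N = A − (4)·I. We want v_3 with N^3 v_3 = 0 but N^2 v_3 ≠ 0; then v_{j-1} := N · v_j for j = 3, …, 2.

Pick v_3 = (1, 0, 0, 0)ᵀ.
Then v_2 = N · v_3 = (-8, 9, -1, 3)ᵀ.
Then v_1 = N · v_2 = (-3, 3, 0, 2)ᵀ.

Sanity check: (A − (4)·I) v_1 = (0, 0, 0, 0)ᵀ = 0. ✓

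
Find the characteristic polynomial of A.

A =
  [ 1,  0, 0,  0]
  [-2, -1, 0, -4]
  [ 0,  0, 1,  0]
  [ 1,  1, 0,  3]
x^4 - 4*x^3 + 6*x^2 - 4*x + 1

Expanding det(x·I − A) (e.g. by cofactor expansion or by noting that A is similar to its Jordan form J, which has the same characteristic polynomial as A) gives
  χ_A(x) = x^4 - 4*x^3 + 6*x^2 - 4*x + 1
which factors as (x - 1)^4. The eigenvalues (with algebraic multiplicities) are λ = 1 with multiplicity 4.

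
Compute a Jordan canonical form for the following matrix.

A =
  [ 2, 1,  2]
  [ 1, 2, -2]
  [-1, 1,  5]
J_2(3) ⊕ J_1(3)

The characteristic polynomial is
  det(x·I − A) = x^3 - 9*x^2 + 27*x - 27 = (x - 3)^3

Eigenvalues and multiplicities (the geometric multiplicity of λ is n − rank(A − λI), which equals the number of Jordan blocks for λ):
  λ = 3: algebraic multiplicity = 3, geometric multiplicity = 2

Determining the block sizes for each eigenvalue:
  λ = 3: 2 blocks summing to 3 forces exactly one block of size 2 and the rest size 1 → block sizes [2, 1]

Assembling the blocks gives a Jordan form
J =
  [3, 1, 0]
  [0, 3, 0]
  [0, 0, 3]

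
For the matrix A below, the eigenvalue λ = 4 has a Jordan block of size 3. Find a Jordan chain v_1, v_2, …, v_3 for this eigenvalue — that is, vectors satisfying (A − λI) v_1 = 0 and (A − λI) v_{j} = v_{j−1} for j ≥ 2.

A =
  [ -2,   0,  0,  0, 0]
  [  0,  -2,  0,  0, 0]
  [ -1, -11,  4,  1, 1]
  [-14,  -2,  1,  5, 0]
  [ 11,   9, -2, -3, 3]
A Jordan chain for λ = 4 of length 3:
v_1 = (0, 0, -1, 1, -1)ᵀ
v_2 = (0, 0, 0, 1, -2)ᵀ
v_3 = (0, 0, 1, 0, 0)ᵀ

Let N = A − (4)·I. We want v_3 with N^3 v_3 = 0 but N^2 v_3 ≠ 0; then v_{j-1} := N · v_j for j = 3, …, 2.

Pick v_3 = (0, 0, 1, 0, 0)ᵀ.
Then v_2 = N · v_3 = (0, 0, 0, 1, -2)ᵀ.
Then v_1 = N · v_2 = (0, 0, -1, 1, -1)ᵀ.

Sanity check: (A − (4)·I) v_1 = (0, 0, 0, 0, 0)ᵀ = 0. ✓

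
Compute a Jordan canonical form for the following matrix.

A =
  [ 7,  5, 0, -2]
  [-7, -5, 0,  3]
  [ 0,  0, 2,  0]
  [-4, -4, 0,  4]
J_3(2) ⊕ J_1(2)

The characteristic polynomial is
  det(x·I − A) = x^4 - 8*x^3 + 24*x^2 - 32*x + 16 = (x - 2)^4

Eigenvalues and multiplicities (the geometric multiplicity of λ is n − rank(A − λI), which equals the number of Jordan blocks for λ):
  λ = 2: algebraic multiplicity = 4, geometric multiplicity = 2

Determining the block sizes for each eigenvalue:
  λ = 2: with am = 4 and gm = 2, the partition is not yet determined (e.g. several partitions of 4 into 2 parts exist). Let N = A − (2)·I. Computing rank(N^1) = 2, rank(N^2) = 1, rank(N^3) = 0; the number of blocks of size ≥ j is rank(N^{j−1}) − rank(N^j), giving [2, 1, 1]. So we have 1 block(s) of size 3, 1 block(s) of size 1 → block sizes [3, 1]

Assembling the blocks gives a Jordan form
J =
  [2, 1, 0, 0]
  [0, 2, 1, 0]
  [0, 0, 2, 0]
  [0, 0, 0, 2]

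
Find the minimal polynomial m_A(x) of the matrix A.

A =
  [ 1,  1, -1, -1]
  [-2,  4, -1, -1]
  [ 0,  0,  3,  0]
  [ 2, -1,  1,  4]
x^2 - 6*x + 9

The characteristic polynomial is χ_A(x) = (x - 3)^4, so the eigenvalues are known. The minimal polynomial is
  m_A(x) = Π_λ (x − λ)^{k_λ}
where k_λ is the size of the *largest* Jordan block for λ (equivalently, the smallest k with (A − λI)^k v = 0 for every generalised eigenvector v of λ).

  λ = 3: largest Jordan block has size 2, contributing (x − 3)^2

So m_A(x) = (x - 3)^2 = x^2 - 6*x + 9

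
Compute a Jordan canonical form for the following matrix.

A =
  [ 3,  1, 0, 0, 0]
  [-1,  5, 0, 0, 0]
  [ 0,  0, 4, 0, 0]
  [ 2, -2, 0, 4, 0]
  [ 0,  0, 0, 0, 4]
J_2(4) ⊕ J_1(4) ⊕ J_1(4) ⊕ J_1(4)

The characteristic polynomial is
  det(x·I − A) = x^5 - 20*x^4 + 160*x^3 - 640*x^2 + 1280*x - 1024 = (x - 4)^5

Eigenvalues and multiplicities (the geometric multiplicity of λ is n − rank(A − λI), which equals the number of Jordan blocks for λ):
  λ = 4: algebraic multiplicity = 5, geometric multiplicity = 4

Determining the block sizes for each eigenvalue:
  λ = 4: 4 blocks summing to 5 forces exactly one block of size 2 and the rest size 1 → block sizes [2, 1, 1, 1]

Assembling the blocks gives a Jordan form
J =
  [4, 1, 0, 0, 0]
  [0, 4, 0, 0, 0]
  [0, 0, 4, 0, 0]
  [0, 0, 0, 4, 0]
  [0, 0, 0, 0, 4]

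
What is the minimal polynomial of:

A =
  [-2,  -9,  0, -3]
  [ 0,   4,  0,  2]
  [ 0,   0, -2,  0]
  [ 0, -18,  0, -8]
x^2 + 4*x + 4

The characteristic polynomial is χ_A(x) = (x + 2)^4, so the eigenvalues are known. The minimal polynomial is
  m_A(x) = Π_λ (x − λ)^{k_λ}
where k_λ is the size of the *largest* Jordan block for λ (equivalently, the smallest k with (A − λI)^k v = 0 for every generalised eigenvector v of λ).

  λ = -2: largest Jordan block has size 2, contributing (x + 2)^2

So m_A(x) = (x + 2)^2 = x^2 + 4*x + 4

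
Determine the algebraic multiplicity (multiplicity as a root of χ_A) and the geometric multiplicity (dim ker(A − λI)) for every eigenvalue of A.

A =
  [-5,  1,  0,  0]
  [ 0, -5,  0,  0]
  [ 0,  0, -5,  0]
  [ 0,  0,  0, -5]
λ = -5: alg = 4, geom = 3

Step 1 — factor the characteristic polynomial to read off the algebraic multiplicities:
  χ_A(x) = (x + 5)^4

Step 2 — compute geometric multiplicities via the rank-nullity identity g(λ) = n − rank(A − λI):
  rank(A − (-5)·I) = 1, so dim ker(A − (-5)·I) = n − 1 = 3

Summary:
  λ = -5: algebraic multiplicity = 4, geometric multiplicity = 3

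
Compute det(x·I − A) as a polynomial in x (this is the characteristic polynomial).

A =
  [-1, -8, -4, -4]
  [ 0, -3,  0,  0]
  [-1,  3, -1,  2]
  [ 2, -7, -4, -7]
x^4 + 12*x^3 + 54*x^2 + 108*x + 81

Expanding det(x·I − A) (e.g. by cofactor expansion or by noting that A is similar to its Jordan form J, which has the same characteristic polynomial as A) gives
  χ_A(x) = x^4 + 12*x^3 + 54*x^2 + 108*x + 81
which factors as (x + 3)^4. The eigenvalues (with algebraic multiplicities) are λ = -3 with multiplicity 4.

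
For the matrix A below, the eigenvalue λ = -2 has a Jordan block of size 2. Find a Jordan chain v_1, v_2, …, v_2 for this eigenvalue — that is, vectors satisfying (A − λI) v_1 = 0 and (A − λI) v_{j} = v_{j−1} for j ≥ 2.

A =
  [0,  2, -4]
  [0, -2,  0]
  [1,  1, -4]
A Jordan chain for λ = -2 of length 2:
v_1 = (2, 0, 1)ᵀ
v_2 = (1, 0, 0)ᵀ

Let N = A − (-2)·I. We want v_2 with N^2 v_2 = 0 but N^1 v_2 ≠ 0; then v_{j-1} := N · v_j for j = 2, …, 2.

Pick v_2 = (1, 0, 0)ᵀ.
Then v_1 = N · v_2 = (2, 0, 1)ᵀ.

Sanity check: (A − (-2)·I) v_1 = (0, 0, 0)ᵀ = 0. ✓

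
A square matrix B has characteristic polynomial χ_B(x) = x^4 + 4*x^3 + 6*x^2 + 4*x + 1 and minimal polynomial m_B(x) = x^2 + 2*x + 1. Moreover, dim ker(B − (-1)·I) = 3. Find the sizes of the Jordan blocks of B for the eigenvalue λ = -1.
Block sizes for λ = -1: [2, 1, 1]

Step 1 — from the characteristic polynomial, algebraic multiplicity of λ = -1 is 4. From dim ker(B − (-1)·I) = 3, there are exactly 3 Jordan blocks for λ = -1.
Step 2 — from the minimal polynomial, the factor (x + 1)^2 tells us the largest block for λ = -1 has size 2.
Step 3 — with total size 4, 3 blocks, and largest block 2, the block sizes (in nonincreasing order) are [2, 1, 1].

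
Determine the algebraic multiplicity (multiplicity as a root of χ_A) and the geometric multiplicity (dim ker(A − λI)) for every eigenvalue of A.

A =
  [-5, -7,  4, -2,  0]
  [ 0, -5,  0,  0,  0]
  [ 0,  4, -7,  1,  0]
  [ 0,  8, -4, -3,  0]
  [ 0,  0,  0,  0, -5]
λ = -5: alg = 5, geom = 3

Step 1 — factor the characteristic polynomial to read off the algebraic multiplicities:
  χ_A(x) = (x + 5)^5

Step 2 — compute geometric multiplicities via the rank-nullity identity g(λ) = n − rank(A − λI):
  rank(A − (-5)·I) = 2, so dim ker(A − (-5)·I) = n − 2 = 3

Summary:
  λ = -5: algebraic multiplicity = 5, geometric multiplicity = 3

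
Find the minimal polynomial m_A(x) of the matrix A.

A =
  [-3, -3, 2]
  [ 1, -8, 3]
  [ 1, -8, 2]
x^3 + 9*x^2 + 27*x + 27

The characteristic polynomial is χ_A(x) = (x + 3)^3, so the eigenvalues are known. The minimal polynomial is
  m_A(x) = Π_λ (x − λ)^{k_λ}
where k_λ is the size of the *largest* Jordan block for λ (equivalently, the smallest k with (A − λI)^k v = 0 for every generalised eigenvector v of λ).

  λ = -3: largest Jordan block has size 3, contributing (x + 3)^3

So m_A(x) = (x + 3)^3 = x^3 + 9*x^2 + 27*x + 27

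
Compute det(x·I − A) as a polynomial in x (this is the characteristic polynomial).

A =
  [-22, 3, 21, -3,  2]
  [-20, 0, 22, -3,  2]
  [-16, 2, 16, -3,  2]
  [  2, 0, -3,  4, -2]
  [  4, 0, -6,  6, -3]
x^5 + 5*x^4 - 5*x^3 - 25*x^2 + 40*x - 16

Expanding det(x·I − A) (e.g. by cofactor expansion or by noting that A is similar to its Jordan form J, which has the same characteristic polynomial as A) gives
  χ_A(x) = x^5 + 5*x^4 - 5*x^3 - 25*x^2 + 40*x - 16
which factors as (x - 1)^3*(x + 4)^2. The eigenvalues (with algebraic multiplicities) are λ = -4 with multiplicity 2, λ = 1 with multiplicity 3.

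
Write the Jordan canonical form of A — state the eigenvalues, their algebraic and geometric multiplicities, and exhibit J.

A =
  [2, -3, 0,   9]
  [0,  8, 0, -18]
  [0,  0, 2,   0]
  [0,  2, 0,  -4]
J_2(2) ⊕ J_1(2) ⊕ J_1(2)

The characteristic polynomial is
  det(x·I − A) = x^4 - 8*x^3 + 24*x^2 - 32*x + 16 = (x - 2)^4

Eigenvalues and multiplicities (the geometric multiplicity of λ is n − rank(A − λI), which equals the number of Jordan blocks for λ):
  λ = 2: algebraic multiplicity = 4, geometric multiplicity = 3

Determining the block sizes for each eigenvalue:
  λ = 2: 3 blocks summing to 4 forces exactly one block of size 2 and the rest size 1 → block sizes [2, 1, 1]

Assembling the blocks gives a Jordan form
J =
  [2, 1, 0, 0]
  [0, 2, 0, 0]
  [0, 0, 2, 0]
  [0, 0, 0, 2]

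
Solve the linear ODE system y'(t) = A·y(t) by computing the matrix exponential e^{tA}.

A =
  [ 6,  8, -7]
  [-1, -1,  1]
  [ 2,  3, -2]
e^{tA} =
  [3*t^2*exp(t)/2 + 5*t*exp(t) + exp(t), 3*t^2*exp(t)/2 + 8*t*exp(t), -3*t^2*exp(t) - 7*t*exp(t)]
  [-t^2*exp(t)/2 - t*exp(t), -t^2*exp(t)/2 - 2*t*exp(t) + exp(t), t^2*exp(t) + t*exp(t)]
  [t^2*exp(t)/2 + 2*t*exp(t), t^2*exp(t)/2 + 3*t*exp(t), -t^2*exp(t) - 3*t*exp(t) + exp(t)]

Strategy: write A = P · J · P⁻¹ where J is a Jordan canonical form, so e^{tA} = P · e^{tJ} · P⁻¹, and e^{tJ} can be computed block-by-block.

A has Jordan form
J =
  [1, 1, 0]
  [0, 1, 1]
  [0, 0, 1]
(up to reordering of blocks).

Per-block formulas:
  For a 3×3 Jordan block J_3(1): exp(t · J_3(1)) = e^(1t)·(I + t·N + (t^2/2)·N^2), where N is the 3×3 nilpotent shift.

After assembling e^{tJ} and conjugating by P, we get:

e^{tA} =
  [3*t^2*exp(t)/2 + 5*t*exp(t) + exp(t), 3*t^2*exp(t)/2 + 8*t*exp(t), -3*t^2*exp(t) - 7*t*exp(t)]
  [-t^2*exp(t)/2 - t*exp(t), -t^2*exp(t)/2 - 2*t*exp(t) + exp(t), t^2*exp(t) + t*exp(t)]
  [t^2*exp(t)/2 + 2*t*exp(t), t^2*exp(t)/2 + 3*t*exp(t), -t^2*exp(t) - 3*t*exp(t) + exp(t)]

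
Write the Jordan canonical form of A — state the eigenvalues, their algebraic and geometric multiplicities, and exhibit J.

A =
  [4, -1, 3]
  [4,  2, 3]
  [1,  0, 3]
J_3(3)

The characteristic polynomial is
  det(x·I − A) = x^3 - 9*x^2 + 27*x - 27 = (x - 3)^3

Eigenvalues and multiplicities (the geometric multiplicity of λ is n − rank(A − λI), which equals the number of Jordan blocks for λ):
  λ = 3: algebraic multiplicity = 3, geometric multiplicity = 1

Determining the block sizes for each eigenvalue:
  λ = 3: one block (gm = 1), so the single block has size am = 3 → block sizes [3]

Assembling the blocks gives a Jordan form
J =
  [3, 1, 0]
  [0, 3, 1]
  [0, 0, 3]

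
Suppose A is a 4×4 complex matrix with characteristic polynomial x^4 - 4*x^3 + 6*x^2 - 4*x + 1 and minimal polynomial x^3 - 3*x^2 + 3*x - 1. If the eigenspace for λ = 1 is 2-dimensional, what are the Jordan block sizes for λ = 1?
Block sizes for λ = 1: [3, 1]

Step 1 — from the characteristic polynomial, algebraic multiplicity of λ = 1 is 4. From dim ker(A − (1)·I) = 2, there are exactly 2 Jordan blocks for λ = 1.
Step 2 — from the minimal polynomial, the factor (x − 1)^3 tells us the largest block for λ = 1 has size 3.
Step 3 — with total size 4, 2 blocks, and largest block 3, the block sizes (in nonincreasing order) are [3, 1].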